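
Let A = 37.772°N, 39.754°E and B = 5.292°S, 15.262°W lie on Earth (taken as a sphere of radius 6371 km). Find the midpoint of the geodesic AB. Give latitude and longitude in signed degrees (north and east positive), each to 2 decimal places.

18.15°, 8.82°

Central angle δ = 1.1650 rad. Interpolating on the sphere with fraction f = 0.5:
P = [sin((1−f)δ)·A + sin(fδ)·B] / sin δ = 0.5987·A + 0.5987·B in Cartesian coordinates,
giving P = (0.9390, 0.1457, 0.3115), i.e. latitude 18.15°, longitude 8.82°.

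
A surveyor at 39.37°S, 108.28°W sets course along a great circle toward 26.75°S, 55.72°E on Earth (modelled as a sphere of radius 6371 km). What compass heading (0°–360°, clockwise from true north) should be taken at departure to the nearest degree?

165°

Δλ = 164.000° = 2.8623 rad.
y = sin Δλ · cos φ₂ = (0.2756)(0.8930) = 0.2461
x = cos φ₁ sin φ₂ − sin φ₁ cos φ₂ cos Δλ = (0.7731)(-0.4501) − (-0.6343)(0.8930)(-0.9613) = -0.8925
θ = atan2(y, x) = 164.58°, so the bearing is 165°.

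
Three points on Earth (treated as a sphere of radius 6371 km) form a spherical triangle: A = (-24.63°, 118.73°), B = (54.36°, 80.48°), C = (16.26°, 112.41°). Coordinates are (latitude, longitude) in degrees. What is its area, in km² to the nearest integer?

4392562 km²

Side lengths (central angles): a = 0.7922, b = 0.7217, c = 1.4935 rad; semiperimeter s = 1.5037.
By l'Huilier's theorem, tan(E/4) = √[tan(s/2) tan((s−a)/2) tan((s−b)/2) tan((s−c)/2)], giving spherical excess E = 0.1082 rad.
Area = E·R² = 0.1082 × (6371)² ≈ 4392562 km².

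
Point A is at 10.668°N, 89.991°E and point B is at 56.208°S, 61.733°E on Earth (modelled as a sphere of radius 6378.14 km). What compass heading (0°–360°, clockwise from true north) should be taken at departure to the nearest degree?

With φ₁ = 0.1862, φ₂ = -0.9810, Δλ = -0.4932 rad, the forward-azimuth formula gives
θ = atan2( sin Δλ cos φ₂ , cos φ₁ sin φ₂ − sin φ₁ cos φ₂ cos Δλ ) = atan2(-0.2633, -0.9074) = -163.82°.
Adding 360° brings this into [0°, 360°): 196°.

196°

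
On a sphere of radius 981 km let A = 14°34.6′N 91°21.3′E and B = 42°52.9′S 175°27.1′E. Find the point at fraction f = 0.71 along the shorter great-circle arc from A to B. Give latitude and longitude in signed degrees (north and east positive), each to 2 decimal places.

The central angle between A and B is δ = 1.6693 rad.
With f = 0.71, the slerp weights are sin((1−f)δ)/sin δ = 0.4677 and sin(fδ)/sin δ = 0.9311.
Weighted sum of the unit vectors: (0.4677)·(-0.0229,0.9675,0.2517) + (0.9311)·(-0.7305,0.0581,-0.6805) = (-0.6908, 0.5066, -0.5159).
Converting back: φ = atan2(z, √(x²+y²)) = -31.06°, λ = atan2(y, x) = 143.75°.

-31.06°, 143.75°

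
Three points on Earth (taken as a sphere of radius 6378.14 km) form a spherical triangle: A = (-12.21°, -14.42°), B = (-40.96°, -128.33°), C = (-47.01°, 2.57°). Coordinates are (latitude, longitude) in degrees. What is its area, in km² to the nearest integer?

23995928 km²

Side lengths (central angles): a = 1.4280, b = 0.6566, c = 1.7320 rad; semiperimeter s = 1.9083.
By l'Huilier's theorem, tan(E/4) = √[tan(s/2) tan((s−a)/2) tan((s−b)/2) tan((s−c)/2)], giving spherical excess E = 0.5899 rad.
Area = E·R² = 0.5899 × (6378.14)² ≈ 23995928 km².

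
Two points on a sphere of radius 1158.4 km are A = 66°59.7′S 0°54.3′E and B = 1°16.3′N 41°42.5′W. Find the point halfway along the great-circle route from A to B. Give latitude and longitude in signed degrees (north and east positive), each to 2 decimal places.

-34.35°, -30.09°

The central angle between A and B is δ = 1.3004 rad.
With f = 0.5, the slerp weights are sin((1−f)δ)/sin δ = 0.6282 and sin(fδ)/sin δ = 0.6282.
Weighted sum of the unit vectors: (0.6282)·(0.3908,0.0062,-0.9205) + (0.6282)·(0.7464,-0.6652,0.0222) = (0.7143, -0.4140, -0.5643).
Converting back: φ = atan2(z, √(x²+y²)) = -34.35°, λ = atan2(y, x) = -30.09°.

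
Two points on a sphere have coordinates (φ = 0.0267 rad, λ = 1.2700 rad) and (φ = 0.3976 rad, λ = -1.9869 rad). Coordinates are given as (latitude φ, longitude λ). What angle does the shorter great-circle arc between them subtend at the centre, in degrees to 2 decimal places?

In radians: φ₁ = 0.0267, φ₂ = 0.3976, Δλ = 173.393° = 3.0263 rad.
cos c = sin φ₁ sin φ₂ + cos φ₁ cos φ₂ cos Δλ = (0.0267)(0.3872) + (0.9996)(0.9220)(-0.9934) = -0.90521,
so c = arccos(-0.90521) = 2.70266 rad.
So the angular separation is 154.85°.

154.85°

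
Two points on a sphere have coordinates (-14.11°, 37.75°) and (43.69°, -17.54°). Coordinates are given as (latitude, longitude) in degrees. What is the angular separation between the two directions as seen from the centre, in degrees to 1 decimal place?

76.6°

With latitudes φ₁ = -14.110°, φ₂ = 43.690° and longitude difference Δλ = -55.290°:
cos c = sin φ₁ sin φ₂ + cos φ₁ cos φ₂ cos Δλ = (-0.2438)(0.6908) + (0.9698)(0.7231)(0.5694) = 0.23092,
so c = arccos(0.23092) = 1.33777 rad.
So the angular separation is 76.6°.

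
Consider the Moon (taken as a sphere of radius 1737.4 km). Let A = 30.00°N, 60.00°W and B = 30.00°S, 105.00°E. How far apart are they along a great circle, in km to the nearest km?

In radians: φ₁ = 0.5236, φ₂ = -0.5236, Δλ = 165.000° = 2.8798 rad.
cos c = sin φ₁ sin φ₂ + cos φ₁ cos φ₂ cos Δλ = (0.5000)(-0.5000) + (0.8660)(0.8660)(-0.9659) = -0.97444,
so c = arccos(-0.97444) = 2.91503 rad.
Distance = R·c = 1737.4 × 2.9150 ≈ 5065 km.

5065 km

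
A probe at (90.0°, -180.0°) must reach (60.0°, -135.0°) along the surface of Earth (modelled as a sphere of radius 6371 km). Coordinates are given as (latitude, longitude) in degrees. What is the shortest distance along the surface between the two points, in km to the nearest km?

In radians: φ₁ = 1.5708, φ₂ = 1.0472, Δλ = 45.000° = 0.7854 rad.
cos c = sin φ₁ sin φ₂ + cos φ₁ cos φ₂ cos Δλ = (1.0000)(0.8660) + (0.0000)(0.5000)(0.7071) = 0.86603,
so c = arccos(0.86603) = 0.52360 rad.
Distance = R·c = 6371 × 0.5236 ≈ 3336 km.

3336 km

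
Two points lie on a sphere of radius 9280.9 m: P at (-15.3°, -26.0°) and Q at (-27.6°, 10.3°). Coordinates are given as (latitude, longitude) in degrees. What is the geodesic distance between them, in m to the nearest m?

In radians: φ₁ = -0.2670, φ₂ = -0.4817, Δλ = 36.300° = 0.6336 rad.
Haversine: a = sin²(Δφ/2) + cos φ₁ cos φ₂ sin²(Δλ/2) = 0.0115 + (0.9646)(0.8862)(0.0970) = 0.09442.
Central angle c = 2·arcsin(√a) = 0.62467 rad.
Distance = R·c = 9280.9 × 0.6247 ≈ 5798 m.

5798 m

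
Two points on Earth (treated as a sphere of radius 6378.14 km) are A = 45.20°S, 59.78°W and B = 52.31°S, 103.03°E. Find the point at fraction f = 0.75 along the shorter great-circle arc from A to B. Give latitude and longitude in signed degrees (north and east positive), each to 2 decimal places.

-71.76°, 89.50°

The central angle between A and B is δ = 1.4203 rad.
With f = 0.75, the slerp weights are sin((1−f)δ)/sin δ = 0.3516 and sin(fδ)/sin δ = 0.8849.
Weighted sum of the unit vectors: (0.3516)·(0.3547,-0.6089,-0.7096) + (0.8849)·(-0.1378,0.5956,-0.7913) = (0.0027, 0.3130, -0.9498).
Converting back: φ = atan2(z, √(x²+y²)) = -71.76°, λ = atan2(y, x) = 89.50°.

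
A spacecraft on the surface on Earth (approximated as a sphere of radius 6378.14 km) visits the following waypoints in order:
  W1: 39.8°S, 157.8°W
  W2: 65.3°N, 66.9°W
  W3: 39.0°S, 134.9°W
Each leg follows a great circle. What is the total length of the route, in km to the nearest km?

Leg W1→W2: central angle 2.1976 rad, distance 14016.8 km.
Leg W2→W3: central angle 2.0377 rad, distance 12996.5 km.
Total: 14016.8 + 12996.5 ≈ 27013 km.

27013 km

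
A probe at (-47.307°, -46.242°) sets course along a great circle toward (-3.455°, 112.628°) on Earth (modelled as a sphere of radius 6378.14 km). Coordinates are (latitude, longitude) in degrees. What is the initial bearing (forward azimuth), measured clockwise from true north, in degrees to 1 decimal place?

With φ₁ = -0.8257, φ₂ = -0.0603, Δλ = 2.7728 rad, the forward-azimuth formula gives
θ = atan2( sin Δλ cos φ₂ , cos φ₁ sin φ₂ − sin φ₁ cos φ₂ cos Δλ ) = atan2(0.3598, -0.7252) = 153.61°.
So the initial bearing is 153.6°.

153.6°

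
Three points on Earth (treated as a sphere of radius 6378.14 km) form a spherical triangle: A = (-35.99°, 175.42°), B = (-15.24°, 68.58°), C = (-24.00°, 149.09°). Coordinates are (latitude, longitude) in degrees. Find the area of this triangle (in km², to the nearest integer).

11380489 km²

Side lengths (central angles): a = 1.3158, b = 0.4476, c = 1.6425 rad; semiperimeter s = 1.7030.
By l'Huilier's theorem, tan(E/4) = √[tan(s/2) tan((s−a)/2) tan((s−b)/2) tan((s−c)/2)], giving spherical excess E = 0.2798 rad.
Area = E·R² = 0.2798 × (6378.14)² ≈ 11380489 km².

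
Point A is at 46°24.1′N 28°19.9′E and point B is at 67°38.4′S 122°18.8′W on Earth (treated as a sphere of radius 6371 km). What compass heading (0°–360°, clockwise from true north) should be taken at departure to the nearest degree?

205°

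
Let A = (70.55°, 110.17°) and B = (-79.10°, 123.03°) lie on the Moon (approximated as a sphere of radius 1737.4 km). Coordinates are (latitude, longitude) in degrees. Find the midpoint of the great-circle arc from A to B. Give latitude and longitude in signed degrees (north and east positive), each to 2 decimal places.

The central angle between A and B is δ = 2.6150 rad.
With f = 0.5, the slerp weights are sin((1−f)δ)/sin δ = 1.9212 and sin(fδ)/sin δ = 1.9212.
Weighted sum of the unit vectors: (1.9212)·(-0.1148,0.3126,0.9429) + (1.9212)·(-0.1031,0.1585,-0.9820) = (-0.4186, 0.9051, -0.0750).
Converting back: φ = atan2(z, √(x²+y²)) = -4.30°, λ = atan2(y, x) = 114.82°.

-4.30°, 114.82°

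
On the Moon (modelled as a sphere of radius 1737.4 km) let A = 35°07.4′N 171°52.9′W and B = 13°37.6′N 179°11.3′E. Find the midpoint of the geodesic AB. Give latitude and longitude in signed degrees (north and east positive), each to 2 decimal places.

24.44°, -176.73°

The central angle between A and B is δ = 0.4007 rad.
With f = 0.5, the slerp weights are sin((1−f)δ)/sin δ = 0.5102 and sin(fδ)/sin δ = 0.5102.
Weighted sum of the unit vectors: (0.5102)·(-0.8097,-0.1155,0.5753) + (0.5102)·(-0.9718,0.0138,0.2356) = (-0.9089, -0.0519, 0.4137).
Converting back: φ = atan2(z, √(x²+y²)) = 24.44°, λ = atan2(y, x) = -176.73°.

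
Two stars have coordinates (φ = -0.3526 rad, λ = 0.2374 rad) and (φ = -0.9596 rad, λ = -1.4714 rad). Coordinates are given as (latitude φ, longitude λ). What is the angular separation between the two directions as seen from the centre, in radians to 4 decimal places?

With latitudes φ₁ = -20.202°, φ₂ = -54.981° and longitude difference Δλ = -97.907°:
cos c = sin φ₁ sin φ₂ + cos φ₁ cos φ₂ cos Δλ = (-0.3453)(-0.8190) + (0.9385)(0.5738)(-0.1376) = 0.20873,
so c = arccos(0.20873) = 1.36052 rad.
So the angular separation is 1.3605 rad.

1.3605 rad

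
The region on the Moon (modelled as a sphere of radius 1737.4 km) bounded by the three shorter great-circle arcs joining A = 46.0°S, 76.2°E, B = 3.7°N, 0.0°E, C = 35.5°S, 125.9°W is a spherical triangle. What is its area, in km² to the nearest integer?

Side lengths (central angles): a = 2.1105, b = 1.6773, c = 1.4516 rad; semiperimeter s = 2.6197.
By l'Huilier's theorem, tan(E/4) = √[tan(s/2) tan((s−a)/2) tan((s−b)/2) tan((s−c)/2)], giving spherical excess E = 2.0808 rad.
Area = E·R² = 2.0808 × (1737.4)² ≈ 6281063 km².

6281063 km²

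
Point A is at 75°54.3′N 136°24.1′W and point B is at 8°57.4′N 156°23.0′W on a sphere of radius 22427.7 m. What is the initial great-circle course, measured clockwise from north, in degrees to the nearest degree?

201°

Δλ = -19.982° = -0.3487 rad.
y = sin Δλ · cos φ₂ = (-0.3417)(0.9878) = -0.3376
x = cos φ₁ sin φ₂ − sin φ₁ cos φ₂ cos Δλ = (0.2435)(0.1557) − (0.9699)(0.9878)(0.9398) = -0.8625
θ = atan2(y, x) = -158.63°; adding 360° gives 201°.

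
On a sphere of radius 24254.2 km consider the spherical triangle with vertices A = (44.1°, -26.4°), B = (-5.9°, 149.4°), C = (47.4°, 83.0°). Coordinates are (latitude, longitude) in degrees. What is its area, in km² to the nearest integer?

499285085 km²

Side lengths (central angles): a = 1.3757, b = 1.2124, c = 2.4718 rad; semiperimeter s = 2.5299.
By l'Huilier's theorem, tan(E/4) = √[tan(s/2) tan((s−a)/2) tan((s−b)/2) tan((s−c)/2)], giving spherical excess E = 0.8487 rad.
Area = E·R² = 0.8487 × (24254.2)² ≈ 499285085 km².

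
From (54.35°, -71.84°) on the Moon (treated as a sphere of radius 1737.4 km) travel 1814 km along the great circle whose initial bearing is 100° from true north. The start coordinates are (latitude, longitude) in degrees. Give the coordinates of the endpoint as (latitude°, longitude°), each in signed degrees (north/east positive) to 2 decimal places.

Angular distance δ = d/R = 1814/1737.4 = 1.04409 rad; initial bearing θ = 1.7453 rad.
sin φ₂ = sin φ₁ cos δ + cos φ₁ sin δ cos θ = (0.8126)(0.5027) + (0.5828)(0.8645)(-0.1736) = 0.3210, so φ₂ = 18.72°.
Δλ = atan2(sin θ sin δ cos φ₁, cos δ − sin φ₁ sin φ₂) = atan2(0.4962, 0.2419) = 64.014°.
λ₂ = -71.840° + 64.014° = -7.83°.

18.72°, -7.83°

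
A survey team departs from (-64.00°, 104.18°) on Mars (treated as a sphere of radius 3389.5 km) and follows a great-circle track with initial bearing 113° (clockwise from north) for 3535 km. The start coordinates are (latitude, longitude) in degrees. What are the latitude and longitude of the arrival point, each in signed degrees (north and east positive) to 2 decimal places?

-36.92°, -159.89°

Angular distance δ = d/R = 3535/3389.5 = 1.04293 rad; initial bearing θ = 1.9722 rad.
sin φ₂ = sin φ₁ cos δ + cos φ₁ sin δ cos θ = (-0.8988)(0.5037) + (0.4384)(0.8639)(-0.3907) = -0.6007, so φ₂ = -36.92°.
Δλ = atan2(sin θ sin δ cos φ₁, cos δ − sin φ₁ sin φ₂) = atan2(0.3486, -0.0362) = 95.929°.
λ₂ = 104.180° + 95.929° = 200.11° → -159.89° after wrapping to (−180°, 180°].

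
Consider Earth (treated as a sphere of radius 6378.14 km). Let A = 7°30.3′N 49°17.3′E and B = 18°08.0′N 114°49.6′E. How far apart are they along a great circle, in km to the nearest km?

Let φ₁ = 0.1310 rad, φ₂ = 0.3165 rad, and Δλ = 1.1439 rad.
cos c = sin φ₁ sin φ₂ + cos φ₁ cos φ₂ cos Δλ = (0.1306)(0.3112) + (0.9914)(0.9503)(0.4141) = 0.43080,
so c = arccos(0.43080) = 1.12542 rad.
Distance = R·c = 6378.14 × 1.1254 ≈ 7178 km.

7178 km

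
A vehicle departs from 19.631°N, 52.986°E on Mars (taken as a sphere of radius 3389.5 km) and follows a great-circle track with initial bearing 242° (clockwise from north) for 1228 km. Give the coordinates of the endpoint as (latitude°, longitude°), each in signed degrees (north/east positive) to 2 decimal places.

Angular distance δ = d/R = 1228/3389.5 = 0.36230 rad; initial bearing θ = 4.2237 rad.
sin φ₂ = sin φ₁ cos δ + cos φ₁ sin δ cos θ = (0.3360)(0.9351) + (0.9419)(0.3544)(-0.4695) = 0.1574, so φ₂ = 9.06°.
Δλ = atan2(sin θ sin δ cos φ₁, cos δ − sin φ₁ sin φ₂) = atan2(-0.2947, 0.8822) = -18.475°.
λ₂ = 52.986° − 18.475° = 34.51°.

9.06°, 34.51°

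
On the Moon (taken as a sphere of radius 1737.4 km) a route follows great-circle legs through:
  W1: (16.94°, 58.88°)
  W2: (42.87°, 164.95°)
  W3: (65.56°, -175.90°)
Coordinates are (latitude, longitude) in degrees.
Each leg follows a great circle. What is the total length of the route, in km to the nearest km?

Leg W1→W2: central angle 1.5666 rad, distance 2721.9 km.
Leg W2→W3: central angle 0.4375 rad, distance 760.1 km.
Total: 2721.9 + 760.1 ≈ 3482 km.

3482 km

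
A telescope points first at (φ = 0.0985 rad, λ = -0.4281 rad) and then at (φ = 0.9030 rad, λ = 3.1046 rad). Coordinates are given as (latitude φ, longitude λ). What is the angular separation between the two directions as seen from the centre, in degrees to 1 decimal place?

119.5°

With latitudes φ₁ = 5.644°, φ₂ = 51.738° and longitude difference Δλ = -157.591°:
cos c = sin φ₁ sin φ₂ + cos φ₁ cos φ₂ cos Δλ = (0.0983)(0.7852) + (0.9952)(0.6193)(-0.9245) = -0.49250,
so c = arccos(-0.49250) = 2.08576 rad.
So the angular separation is 119.5°.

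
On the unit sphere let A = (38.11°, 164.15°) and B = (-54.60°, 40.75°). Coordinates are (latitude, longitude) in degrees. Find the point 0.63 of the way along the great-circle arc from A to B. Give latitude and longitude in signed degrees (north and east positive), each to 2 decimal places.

-30.36°, 105.68°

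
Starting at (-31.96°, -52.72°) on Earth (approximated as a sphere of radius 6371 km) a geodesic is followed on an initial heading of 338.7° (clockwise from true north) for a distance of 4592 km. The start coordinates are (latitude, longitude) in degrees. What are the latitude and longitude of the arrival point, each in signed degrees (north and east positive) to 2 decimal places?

7.12°, -66.70°

Angular distance δ = d/R = 4592/6371 = 0.72077 rad; initial bearing θ = 5.9114 rad.
sin φ₂ = sin φ₁ cos δ + cos φ₁ sin δ cos θ = (-0.5293)(0.7513) + (0.8484)(0.6600)(0.9317) = 0.1240, so φ₂ = 7.12°.
Δλ = atan2(sin θ sin δ cos φ₁, cos δ − sin φ₁ sin φ₂) = atan2(-0.2034, 0.8169) = -13.981°.
λ₂ = -52.720° − 13.981° = -66.70°.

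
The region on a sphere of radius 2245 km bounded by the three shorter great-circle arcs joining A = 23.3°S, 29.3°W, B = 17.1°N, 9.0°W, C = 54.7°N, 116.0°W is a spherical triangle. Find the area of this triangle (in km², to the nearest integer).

Side lengths (central angles): a = 1.4922, b = 1.8674, c = 0.7855 rad; semiperimeter s = 2.0726.
By l'Huilier's theorem, tan(E/4) = √[tan(s/2) tan((s−a)/2) tan((s−b)/2) tan((s−c)/2)], giving spherical excess E = 0.7794 rad.
Area = E·R² = 0.7794 × (2245)² ≈ 3928164 km².

3928164 km²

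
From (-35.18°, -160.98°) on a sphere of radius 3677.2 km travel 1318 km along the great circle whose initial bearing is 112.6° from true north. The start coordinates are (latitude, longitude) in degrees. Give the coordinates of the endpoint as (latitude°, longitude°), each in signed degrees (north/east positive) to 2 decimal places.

Angular distance δ = d/R = 1318/3677.2 = 0.35842 rad; initial bearing θ = 1.9652 rad.
sin φ₂ = sin φ₁ cos δ + cos φ₁ sin δ cos θ = (-0.5761)(0.9365) + (0.8173)(0.3508)(-0.3843) = -0.6497, so φ₂ = -40.52°.
Δλ = atan2(sin θ sin δ cos φ₁, cos δ − sin φ₁ sin φ₂) = atan2(0.2647, 0.5621) = 25.216°.
λ₂ = -160.980° + 25.216° = -135.76°.

-40.52°, -135.76°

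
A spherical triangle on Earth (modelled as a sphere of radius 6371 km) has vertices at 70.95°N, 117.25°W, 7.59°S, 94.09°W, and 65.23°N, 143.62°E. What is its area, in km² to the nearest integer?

Side lengths (central angles): a = 1.9196, b = 0.5798, c = 1.3973 rad; semiperimeter s = 1.9484.
By l'Huilier's theorem, tan(E/4) = √[tan(s/2) tan((s−a)/2) tan((s−b)/2) tan((s−c)/2)], giving spherical excess E = 0.2790 rad.
Area = E·R² = 0.2790 × (6371)² ≈ 11325794 km².

11325794 km²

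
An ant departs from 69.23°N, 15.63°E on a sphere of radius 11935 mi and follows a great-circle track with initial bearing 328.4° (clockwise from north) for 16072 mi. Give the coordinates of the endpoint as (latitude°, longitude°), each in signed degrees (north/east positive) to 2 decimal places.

Angular distance δ = d/R = 16072/11935 = 1.34663 rad; initial bearing θ = 5.7317 rad.
sin φ₂ = sin φ₁ cos δ + cos φ₁ sin δ cos θ = (0.9350)(0.2223) + (0.3546)(0.9750)(0.8517) = 0.5023, so φ₂ = 30.15°.
Δλ = atan2(sin θ sin δ cos φ₁, cos δ − sin φ₁ sin φ₂) = atan2(-0.1812, -0.2474) = -143.784°.
λ₂ = 15.630° − 143.784° = -128.15°.

30.15°, -128.15°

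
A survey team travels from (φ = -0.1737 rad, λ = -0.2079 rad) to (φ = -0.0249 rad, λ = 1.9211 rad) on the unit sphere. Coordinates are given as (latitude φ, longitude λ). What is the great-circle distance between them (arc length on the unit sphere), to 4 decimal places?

2.1144

With latitudes φ₁ = -9.952°, φ₂ = -1.427° and longitude difference Δλ = 121.983°:
cos c = sin φ₁ sin φ₂ + cos φ₁ cos φ₂ cos Δλ = (-0.1728)(-0.0249) + (0.9850)(0.9997)(-0.5297) = -0.51723,
so c = arccos(-0.51723) = 2.11441 rad.
On the unit sphere the arc length equals the central angle: 2.1144.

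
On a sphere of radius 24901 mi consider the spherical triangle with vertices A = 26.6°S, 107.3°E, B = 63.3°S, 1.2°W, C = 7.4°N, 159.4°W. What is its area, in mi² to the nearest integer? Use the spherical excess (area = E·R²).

1127742187 mi²

Side lengths (central angles): a = 2.1280, b = 1.6797, c = 1.2948 rad; semiperimeter s = 2.5512.
By l'Huilier's theorem, tan(E/4) = √[tan(s/2) tan((s−a)/2) tan((s−b)/2) tan((s−c)/2)], giving spherical excess E = 1.8188 rad.
Area = E·R² = 1.8188 × (24901)² ≈ 1127742187 mi².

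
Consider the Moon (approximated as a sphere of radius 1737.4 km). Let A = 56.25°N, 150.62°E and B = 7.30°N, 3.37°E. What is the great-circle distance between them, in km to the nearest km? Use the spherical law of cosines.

3365 km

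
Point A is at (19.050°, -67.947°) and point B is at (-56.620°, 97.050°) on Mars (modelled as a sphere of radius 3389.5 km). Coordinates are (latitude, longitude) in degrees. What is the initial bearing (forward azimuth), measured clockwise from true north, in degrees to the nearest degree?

Δλ = 164.997° = 2.8797 rad.
y = sin Δλ · cos φ₂ = (0.2589)(0.5502) = 0.1424
x = cos φ₁ sin φ₂ − sin φ₁ cos φ₂ cos Δλ = (0.9452)(-0.8350) − (0.3264)(0.5502)(-0.9659) = -0.6159
θ = atan2(y, x) = 166.98°, so the bearing is 167°.

167°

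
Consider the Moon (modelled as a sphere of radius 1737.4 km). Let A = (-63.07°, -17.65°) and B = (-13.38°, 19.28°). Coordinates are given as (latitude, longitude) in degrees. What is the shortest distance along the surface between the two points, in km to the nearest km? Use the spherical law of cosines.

1700 km

With latitudes φ₁ = -63.070°, φ₂ = -13.380° and longitude difference Δλ = 36.930°:
cos c = sin φ₁ sin φ₂ + cos φ₁ cos φ₂ cos Δλ = (-0.8916)(-0.2314) + (0.4529)(0.9729)(0.7994) = 0.55852,
so c = arccos(0.55852) = 0.97819 rad.
Distance = R·c = 1737.4 × 0.9782 ≈ 1700 km.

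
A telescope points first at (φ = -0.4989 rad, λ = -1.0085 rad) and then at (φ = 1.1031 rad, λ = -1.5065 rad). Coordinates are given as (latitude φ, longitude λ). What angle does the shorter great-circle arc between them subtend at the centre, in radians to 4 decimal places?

In radians: φ₁ = -0.4989, φ₂ = 1.1031, Δλ = -28.533° = -0.4980 rad.
cos c = sin φ₁ sin φ₂ + cos φ₁ cos φ₂ cos Δλ = (-0.4785)(0.8926) + (0.8781)(0.4508)(0.8785) = -0.07928,
so c = arccos(-0.07928) = 1.65016 rad.
So the angular separation is 1.6502 rad.

1.6502 rad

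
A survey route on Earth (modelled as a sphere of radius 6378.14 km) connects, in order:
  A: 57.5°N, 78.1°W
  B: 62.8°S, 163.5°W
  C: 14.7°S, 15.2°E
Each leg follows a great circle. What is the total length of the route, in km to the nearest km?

Leg A→B: central angle 2.3897 rad, distance 15242.1 km.
Leg B→C: central angle 1.7888 rad, distance 11409.5 km.
Total: 15242.1 + 11409.5 ≈ 26652 km.

26652 km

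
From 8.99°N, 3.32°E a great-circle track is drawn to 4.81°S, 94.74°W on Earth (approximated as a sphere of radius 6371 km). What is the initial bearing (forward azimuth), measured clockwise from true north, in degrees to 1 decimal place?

With φ₁ = 0.1569, φ₂ = -0.0840, Δλ = -1.7115 rad, the forward-azimuth formula gives
θ = atan2( sin Δλ cos φ₂ , cos φ₁ sin φ₂ − sin φ₁ cos φ₂ cos Δλ ) = atan2(-0.9866, -0.0610) = -93.54°.
Adding 360° brings this into [0°, 360°): 266.5°.

266.5°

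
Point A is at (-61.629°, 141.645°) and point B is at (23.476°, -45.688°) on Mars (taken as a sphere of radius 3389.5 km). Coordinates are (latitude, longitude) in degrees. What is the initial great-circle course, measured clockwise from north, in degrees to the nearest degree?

Δλ = 172.667° = 3.0136 rad.
y = sin Δλ · cos φ₂ = (0.1276)(0.9172) = 0.1171
x = cos φ₁ sin φ₂ − sin φ₁ cos φ₂ cos Δλ = (0.4752)(0.3984) − (-0.8799)(0.9172)(-0.9918) = -0.6112
θ = atan2(y, x) = 169.16°, so the bearing is 169°.

169°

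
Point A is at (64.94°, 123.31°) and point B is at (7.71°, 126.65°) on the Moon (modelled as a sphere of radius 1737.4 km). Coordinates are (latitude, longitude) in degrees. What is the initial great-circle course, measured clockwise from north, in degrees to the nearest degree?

176°

With φ₁ = 1.1334, φ₂ = 0.1346, Δλ = 0.0583 rad, the forward-azimuth formula gives
θ = atan2( sin Δλ cos φ₂ , cos φ₁ sin φ₂ − sin φ₁ cos φ₂ cos Δλ ) = atan2(0.0577, -0.8393) = 176.07°.
So the initial bearing is 176°.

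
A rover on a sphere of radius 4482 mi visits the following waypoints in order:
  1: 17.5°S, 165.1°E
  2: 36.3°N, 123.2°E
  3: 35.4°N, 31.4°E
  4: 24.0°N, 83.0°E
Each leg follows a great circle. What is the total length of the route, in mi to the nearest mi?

Leg 1→2: central angle 1.1657 rad, distance 5224.8 mi.
Leg 2→3: central angle 1.2426 rad, distance 5569.5 mi.
Leg 3→4: central angle 0.7980 rad, distance 3576.5 mi.
Total: 5224.8 + 5569.5 + 3576.5 ≈ 14371 mi.

14371 mi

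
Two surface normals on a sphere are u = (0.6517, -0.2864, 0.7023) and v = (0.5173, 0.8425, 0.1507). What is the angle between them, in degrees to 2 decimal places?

78.37°

u·v = 0.2017; |u| = 1.0000, |v| = 1.0001.
cos θ = (u·v)/(|u||v|) = 0.2017, so θ = 78.37°.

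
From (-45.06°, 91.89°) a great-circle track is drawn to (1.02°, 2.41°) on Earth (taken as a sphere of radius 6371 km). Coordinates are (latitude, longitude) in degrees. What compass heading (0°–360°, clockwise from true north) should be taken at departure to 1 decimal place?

With φ₁ = -0.7864, φ₂ = 0.0178, Δλ = -1.5617 rad, the forward-azimuth formula gives
θ = atan2( sin Δλ cos φ₂ , cos φ₁ sin φ₂ − sin φ₁ cos φ₂ cos Δλ ) = atan2(-0.9998, 0.0190) = -88.91°.
Adding 360° brings this into [0°, 360°): 271.1°.

271.1°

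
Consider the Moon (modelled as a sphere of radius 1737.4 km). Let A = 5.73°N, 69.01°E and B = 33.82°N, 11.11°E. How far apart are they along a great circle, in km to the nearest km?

1830 km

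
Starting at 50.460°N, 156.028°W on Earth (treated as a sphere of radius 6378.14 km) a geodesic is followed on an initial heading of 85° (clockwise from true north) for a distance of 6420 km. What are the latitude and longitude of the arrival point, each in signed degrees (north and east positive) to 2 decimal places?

Angular distance δ = d/R = 6420/6378.14 = 1.00656 rad; initial bearing θ = 1.4835 rad.
sin φ₂ = sin φ₁ cos δ + cos φ₁ sin δ cos θ = (0.7712)(0.5348) + (0.6366)(0.8450)(0.0872) = 0.4593, so φ₂ = 27.34°.
Δλ = atan2(sin θ sin δ cos φ₁, cos δ − sin φ₁ sin φ₂) = atan2(0.5359, 0.1806) = 71.378°.
λ₂ = -156.028° + 71.378° = -84.65°.

27.34°, -84.65°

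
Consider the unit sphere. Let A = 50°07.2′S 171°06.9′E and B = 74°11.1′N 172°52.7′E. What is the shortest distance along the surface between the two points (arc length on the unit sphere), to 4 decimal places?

2.1696

With latitudes φ₁ = -50.120°, φ₂ = 74.185° and longitude difference Δλ = 1.763°:
cos c = sin φ₁ sin φ₂ + cos φ₁ cos φ₂ cos Δλ = (-0.7674)(0.9621) + (0.6412)(0.2725)(0.9995) = -0.56368,
so c = arccos(-0.56368) = 2.16963 rad.
On the unit sphere the arc length equals the central angle: 2.1696.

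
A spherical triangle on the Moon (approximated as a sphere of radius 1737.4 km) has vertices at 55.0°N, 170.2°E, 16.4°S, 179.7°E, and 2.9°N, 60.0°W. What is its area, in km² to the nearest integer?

6195074 km²

Side lengths (central angles): a = 2.0917, b = 1.9021, c = 1.2541 rad; semiperimeter s = 2.6239.
By l'Huilier's theorem, tan(E/4) = √[tan(s/2) tan((s−a)/2) tan((s−b)/2) tan((s−c)/2)], giving spherical excess E = 2.0523 rad.
Area = E·R² = 2.0523 × (1737.4)² ≈ 6195074 km².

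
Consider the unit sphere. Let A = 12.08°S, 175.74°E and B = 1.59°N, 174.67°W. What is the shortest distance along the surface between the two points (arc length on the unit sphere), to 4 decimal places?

In radians: φ₁ = -0.2108, φ₂ = 0.0278, Δλ = 9.590° = 0.1674 rad.
cos c = sin φ₁ sin φ₂ + cos φ₁ cos φ₂ cos Δλ = (-0.2093)(0.0277) + (0.9779)(0.9996)(0.9860) = 0.95801,
so c = arccos(0.95801) = 0.29081 rad.
On the unit sphere the arc length equals the central angle: 0.2908.

0.2908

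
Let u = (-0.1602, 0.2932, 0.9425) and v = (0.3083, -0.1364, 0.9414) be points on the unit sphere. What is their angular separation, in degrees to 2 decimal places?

u·v = 0.7979; |u| = 1.0000, |v| = 0.9999.
cos θ = (u·v)/(|u||v|) = 0.7980, so θ = 37.06°.

37.06°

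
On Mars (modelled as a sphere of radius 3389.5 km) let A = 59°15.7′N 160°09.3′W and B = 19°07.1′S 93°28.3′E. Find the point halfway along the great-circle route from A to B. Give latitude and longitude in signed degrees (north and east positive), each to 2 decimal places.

The central angle between A and B is δ = 2.0016 rad.
With f = 0.5, the slerp weights are sin((1−f)δ)/sin δ = 0.9266 and sin(fδ)/sin δ = 0.9266.
Weighted sum of the unit vectors: (0.9266)·(-0.4808,-0.1735,0.8595) + (0.9266)·(-0.0572,0.9431,-0.3275) = (-0.4985, 0.7131, 0.4929).
Converting back: φ = atan2(z, √(x²+y²)) = 29.53°, λ = atan2(y, x) = 124.96°.

29.53°, 124.96°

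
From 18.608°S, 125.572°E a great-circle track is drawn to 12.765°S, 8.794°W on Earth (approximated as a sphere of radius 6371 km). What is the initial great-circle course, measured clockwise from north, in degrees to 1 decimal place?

238.5°

With φ₁ = -0.3248, φ₂ = -0.2228, Δλ = -2.3451 rad, the forward-azimuth formula gives
θ = atan2( sin Δλ cos φ₂ , cos φ₁ sin φ₂ − sin φ₁ cos φ₂ cos Δλ ) = atan2(-0.6972, -0.4270) = -121.49°.
Adding 360° brings this into [0°, 360°): 238.5°.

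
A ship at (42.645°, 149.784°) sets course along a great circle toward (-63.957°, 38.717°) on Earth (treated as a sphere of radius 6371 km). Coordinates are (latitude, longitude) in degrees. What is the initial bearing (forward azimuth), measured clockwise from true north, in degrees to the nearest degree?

Δλ = -111.067° = -1.9385 rad.
y = sin Δλ · cos φ₂ = (-0.9332)(0.4390) = -0.4097
x = cos φ₁ sin φ₂ − sin φ₁ cos φ₂ cos Δλ = (0.7356)(-0.8985) − (0.6775)(0.4390)(-0.3595) = -0.5540
θ = atan2(y, x) = -143.51°; adding 360° gives 216°.

216°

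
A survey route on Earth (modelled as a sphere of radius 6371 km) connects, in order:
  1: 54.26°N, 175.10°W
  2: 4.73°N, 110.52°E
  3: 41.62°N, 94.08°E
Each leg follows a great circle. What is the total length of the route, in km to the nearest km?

12986 km

Leg 1→2: central angle 1.3452 rad, distance 8570.4 km.
Leg 2→3: central angle 0.6930 rad, distance 4415.1 km.
Total: 8570.4 + 4415.1 ≈ 12986 km.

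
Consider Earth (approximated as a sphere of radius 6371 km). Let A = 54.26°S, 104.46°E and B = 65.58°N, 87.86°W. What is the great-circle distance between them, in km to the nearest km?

Let φ₁ = -0.9470 rad, φ₂ = 1.1446 rad, and Δλ = 2.9266 rad.
cos c = sin φ₁ sin φ₂ + cos φ₁ cos φ₂ cos Δλ = (-0.8117)(0.9105) + (0.5841)(0.4134)(-0.9770) = -0.97499,
so c = arccos(-0.97499) = 2.91745 rad.
Distance = R·c = 6371 × 2.9175 ≈ 18587 km.

18587 km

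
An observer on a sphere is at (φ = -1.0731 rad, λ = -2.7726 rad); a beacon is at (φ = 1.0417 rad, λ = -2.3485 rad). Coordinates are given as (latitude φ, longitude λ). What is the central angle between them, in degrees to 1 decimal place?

122.6°

With latitudes φ₁ = -61.484°, φ₂ = 59.685° and longitude difference Δλ = 24.299°:
cos c = sin φ₁ sin φ₂ + cos φ₁ cos φ₂ cos Δλ = (-0.8787)(0.8633) + (0.4774)(0.5048)(0.9114) = -0.53891,
so c = arccos(-0.53891) = 2.13994 rad.
So the angular separation is 122.6°.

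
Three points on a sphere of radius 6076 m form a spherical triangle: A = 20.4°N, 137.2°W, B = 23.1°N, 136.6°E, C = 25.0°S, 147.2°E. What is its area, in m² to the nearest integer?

27266546 m²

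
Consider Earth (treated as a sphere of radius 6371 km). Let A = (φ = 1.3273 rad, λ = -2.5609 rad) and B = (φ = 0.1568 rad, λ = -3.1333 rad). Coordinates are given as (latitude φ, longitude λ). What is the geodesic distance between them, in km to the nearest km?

7718 km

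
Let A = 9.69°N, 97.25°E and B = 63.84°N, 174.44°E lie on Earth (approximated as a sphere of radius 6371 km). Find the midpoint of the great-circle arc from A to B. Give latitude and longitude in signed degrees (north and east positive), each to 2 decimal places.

The central angle between A and B is δ = 1.3208 rad.
With f = 0.5, the slerp weights are sin((1−f)δ)/sin δ = 0.6331 and sin(fδ)/sin δ = 0.6331.
Weighted sum of the unit vectors: (0.6331)·(-0.1244,0.9779,0.1683) + (0.6331)·(-0.4388,0.0427,0.8976) = (-0.3566, 0.6461, 0.6748).
Converting back: φ = atan2(z, √(x²+y²)) = 42.44°, λ = atan2(y, x) = 118.89°.

42.44°, 118.89°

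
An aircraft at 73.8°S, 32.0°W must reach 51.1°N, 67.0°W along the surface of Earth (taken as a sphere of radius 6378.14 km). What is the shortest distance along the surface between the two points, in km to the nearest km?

14154 km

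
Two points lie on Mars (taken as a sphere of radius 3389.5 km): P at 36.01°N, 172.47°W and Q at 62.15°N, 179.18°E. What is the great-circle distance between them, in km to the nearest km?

In radians: φ₁ = 0.6285, φ₂ = 1.0847, Δλ = -8.350° = -0.1457 rad.
cos c = sin φ₁ sin φ₂ + cos φ₁ cos φ₂ cos Δλ = (0.5879)(0.8842) + (0.8089)(0.4672)(0.9894) = 0.89371,
so c = arccos(0.89371) = 0.46524 rad.
Distance = R·c = 3389.5 × 0.4652 ≈ 1577 km.

1577 km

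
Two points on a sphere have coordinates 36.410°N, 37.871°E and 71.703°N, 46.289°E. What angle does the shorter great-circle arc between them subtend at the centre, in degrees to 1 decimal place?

Let φ₁ = 0.6355 rad, φ₂ = 1.2515 rad, and Δλ = 0.1469 rad.
cos c = sin φ₁ sin φ₂ + cos φ₁ cos φ₂ cos Δλ = (0.5936)(0.9494) + (0.8048)(0.3139)(0.9892) = 0.81349,
so c = arccos(0.81349) = 0.62067 rad.
So the angular separation is 35.6°.

35.6°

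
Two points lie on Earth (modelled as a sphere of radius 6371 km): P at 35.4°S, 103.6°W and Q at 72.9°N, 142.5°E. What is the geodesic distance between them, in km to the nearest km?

14522 km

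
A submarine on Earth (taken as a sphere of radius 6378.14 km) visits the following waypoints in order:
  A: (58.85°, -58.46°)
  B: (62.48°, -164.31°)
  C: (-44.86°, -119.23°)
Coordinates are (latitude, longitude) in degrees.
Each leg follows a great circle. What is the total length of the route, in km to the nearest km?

Leg A→B: central angle 0.8042 rad, distance 5129.2 km.
Leg B→C: central angle 1.9761 rad, distance 12603.8 km.
Total: 5129.2 + 12603.8 ≈ 17733 km.

17733 km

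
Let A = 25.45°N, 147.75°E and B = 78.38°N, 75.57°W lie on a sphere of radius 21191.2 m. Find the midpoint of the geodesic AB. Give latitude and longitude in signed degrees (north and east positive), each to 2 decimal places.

The central angle between A and B is δ = 1.2780 rad.
With f = 0.5, the slerp weights are sin((1−f)δ)/sin δ = 0.6229 and sin(fδ)/sin δ = 0.6229.
Weighted sum of the unit vectors: (0.6229)·(-0.7637,0.4818,0.4297) + (0.6229)·(0.0502,-0.1951,0.9795) = (-0.4444, 0.1786, 0.8778).
Converting back: φ = atan2(z, √(x²+y²)) = 61.38°, λ = atan2(y, x) = 158.10°.

61.38°, 158.10°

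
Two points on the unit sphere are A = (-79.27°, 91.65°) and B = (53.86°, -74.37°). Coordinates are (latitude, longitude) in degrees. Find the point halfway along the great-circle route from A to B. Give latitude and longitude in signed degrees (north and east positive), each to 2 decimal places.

The central angle between A and B is δ = 2.6906 rad.
With f = 0.5, the slerp weights are sin((1−f)δ)/sin δ = 2.2362 and sin(fδ)/sin δ = 2.2362.
Weighted sum of the unit vectors: (2.2362)·(-0.0054,0.1861,-0.9825) + (2.2362)·(0.1589,-0.5680,0.8076) = (0.3433, -0.8539, -0.3912).
Converting back: φ = atan2(z, √(x²+y²)) = -23.03°, λ = atan2(y, x) = -68.10°.

-23.03°, -68.10°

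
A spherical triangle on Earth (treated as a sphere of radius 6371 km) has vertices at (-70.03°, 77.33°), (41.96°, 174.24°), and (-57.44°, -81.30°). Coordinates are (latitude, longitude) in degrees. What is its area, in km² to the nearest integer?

85995953 km²

Side lengths (central angles): a = 2.2962, b = 0.9008, c = 2.2902 rad; semiperimeter s = 2.7436.
By l'Huilier's theorem, tan(E/4) = √[tan(s/2) tan((s−a)/2) tan((s−b)/2) tan((s−c)/2)], giving spherical excess E = 2.1187 rad.
Area = E·R² = 2.1187 × (6371)² ≈ 85995953 km².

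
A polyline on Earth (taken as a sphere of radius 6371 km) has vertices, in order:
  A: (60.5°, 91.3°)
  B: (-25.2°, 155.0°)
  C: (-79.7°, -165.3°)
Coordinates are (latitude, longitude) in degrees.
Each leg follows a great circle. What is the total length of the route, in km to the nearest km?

17464 km

Leg A→B: central angle 1.7448 rad, distance 11116.4 km.
Leg B→C: central angle 0.9963 rad, distance 6347.6 km.
Total: 11116.4 + 6347.6 ≈ 17464 km.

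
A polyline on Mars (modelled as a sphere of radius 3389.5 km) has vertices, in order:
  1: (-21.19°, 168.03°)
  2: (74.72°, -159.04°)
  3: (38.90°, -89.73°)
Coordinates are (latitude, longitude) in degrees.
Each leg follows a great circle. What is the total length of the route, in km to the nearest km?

Leg 1→2: central angle 1.7137 rad, distance 5808.7 km.
Leg 2→3: central angle 0.8254 rad, distance 2797.9 km.
Total: 5808.7 + 2797.9 ≈ 8607 km.

8607 km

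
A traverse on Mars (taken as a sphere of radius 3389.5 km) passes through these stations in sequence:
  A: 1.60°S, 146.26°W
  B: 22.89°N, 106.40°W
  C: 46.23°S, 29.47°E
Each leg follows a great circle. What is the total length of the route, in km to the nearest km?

Leg A→B: central angle 0.8009 rad, distance 2714.8 km.
Leg B→C: central angle 2.4013 rad, distance 8139.4 km.
Total: 2714.8 + 8139.4 ≈ 10854 km.

10854 km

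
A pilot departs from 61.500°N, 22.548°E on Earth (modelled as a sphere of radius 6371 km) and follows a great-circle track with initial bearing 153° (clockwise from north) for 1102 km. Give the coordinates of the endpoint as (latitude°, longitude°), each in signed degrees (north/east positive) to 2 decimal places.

52.42°, 29.91°

Angular distance δ = d/R = 1102/6371 = 0.17297 rad; initial bearing θ = 2.6704 rad.
sin φ₂ = sin φ₁ cos δ + cos φ₁ sin δ cos θ = (0.8788)(0.9851) + (0.4772)(0.1721)(-0.8910) = 0.7925, so φ₂ = 52.42°.
Δλ = atan2(sin θ sin δ cos φ₁, cos δ − sin φ₁ sin φ₂) = atan2(0.0373, 0.2886) = 7.361°.
λ₂ = 22.548° + 7.361° = 29.91°.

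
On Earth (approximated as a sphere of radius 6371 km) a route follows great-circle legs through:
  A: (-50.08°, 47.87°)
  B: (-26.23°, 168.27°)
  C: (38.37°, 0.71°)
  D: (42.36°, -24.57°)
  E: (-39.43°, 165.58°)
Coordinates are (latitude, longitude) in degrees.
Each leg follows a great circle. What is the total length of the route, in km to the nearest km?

49218 km

Leg A→B: central angle 1.5231 rad, distance 9703.7 km.
Leg B→C: central angle 2.8618 rad, distance 18232.8 km.
Leg C→D: central angle 0.3420 rad, distance 2178.7 km.
Leg D→E: central angle 2.9984 rad, distance 19102.6 km.
Total: 9703.7 + 18232.8 + 2178.7 + 19102.6 ≈ 49218 km.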